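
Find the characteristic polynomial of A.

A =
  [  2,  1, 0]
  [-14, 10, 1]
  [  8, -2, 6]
x^3 - 18*x^2 + 108*x - 216

Expanding det(x·I − A) (e.g. by cofactor expansion or by noting that A is similar to its Jordan form J, which has the same characteristic polynomial as A) gives
  χ_A(x) = x^3 - 18*x^2 + 108*x - 216
which factors as (x - 6)^3. The eigenvalues (with algebraic multiplicities) are λ = 6 with multiplicity 3.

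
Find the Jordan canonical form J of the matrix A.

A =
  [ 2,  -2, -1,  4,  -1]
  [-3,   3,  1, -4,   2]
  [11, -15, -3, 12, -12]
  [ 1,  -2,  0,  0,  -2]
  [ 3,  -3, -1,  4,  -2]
J_3(0) ⊕ J_2(0)

The characteristic polynomial is
  det(x·I − A) = x^5

Eigenvalues and multiplicities (the geometric multiplicity of λ is n − rank(A − λI), which equals the number of Jordan blocks for λ):
  λ = 0: algebraic multiplicity = 5, geometric multiplicity = 2

Determining the block sizes for each eigenvalue:
  λ = 0: with am = 5 and gm = 2, the partition is not yet determined (e.g. several partitions of 5 into 2 parts exist). Let N = A − (0)·I. Computing rank(N^1) = 3, rank(N^2) = 1, rank(N^3) = 0; the number of blocks of size ≥ j is rank(N^{j−1}) − rank(N^j), giving [2, 2, 1]. So we have 1 block(s) of size 3, 1 block(s) of size 2 → block sizes [3, 2]

Assembling the blocks gives a Jordan form
J =
  [0, 1, 0, 0, 0]
  [0, 0, 1, 0, 0]
  [0, 0, 0, 0, 0]
  [0, 0, 0, 0, 1]
  [0, 0, 0, 0, 0]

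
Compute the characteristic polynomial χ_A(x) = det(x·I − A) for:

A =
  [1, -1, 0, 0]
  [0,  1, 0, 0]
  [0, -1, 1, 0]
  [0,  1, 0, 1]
x^4 - 4*x^3 + 6*x^2 - 4*x + 1

Expanding det(x·I − A) (e.g. by cofactor expansion or by noting that A is similar to its Jordan form J, which has the same characteristic polynomial as A) gives
  χ_A(x) = x^4 - 4*x^3 + 6*x^2 - 4*x + 1
which factors as (x - 1)^4. The eigenvalues (with algebraic multiplicities) are λ = 1 with multiplicity 4.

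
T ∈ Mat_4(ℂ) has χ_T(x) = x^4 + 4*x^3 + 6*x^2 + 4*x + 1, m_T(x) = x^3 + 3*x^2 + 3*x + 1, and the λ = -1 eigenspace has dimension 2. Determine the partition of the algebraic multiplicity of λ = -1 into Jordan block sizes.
Block sizes for λ = -1: [3, 1]

Step 1 — from the characteristic polynomial, algebraic multiplicity of λ = -1 is 4. From dim ker(T − (-1)·I) = 2, there are exactly 2 Jordan blocks for λ = -1.
Step 2 — from the minimal polynomial, the factor (x + 1)^3 tells us the largest block for λ = -1 has size 3.
Step 3 — with total size 4, 2 blocks, and largest block 3, the block sizes (in nonincreasing order) are [3, 1].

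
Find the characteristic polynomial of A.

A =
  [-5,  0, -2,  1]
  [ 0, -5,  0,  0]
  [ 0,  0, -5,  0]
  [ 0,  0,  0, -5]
x^4 + 20*x^3 + 150*x^2 + 500*x + 625

Expanding det(x·I − A) (e.g. by cofactor expansion or by noting that A is similar to its Jordan form J, which has the same characteristic polynomial as A) gives
  χ_A(x) = x^4 + 20*x^3 + 150*x^2 + 500*x + 625
which factors as (x + 5)^4. The eigenvalues (with algebraic multiplicities) are λ = -5 with multiplicity 4.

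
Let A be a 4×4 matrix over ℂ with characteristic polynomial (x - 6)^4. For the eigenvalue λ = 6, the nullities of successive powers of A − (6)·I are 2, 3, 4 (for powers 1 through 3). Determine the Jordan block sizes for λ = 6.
Block sizes for λ = 6: [3, 1]

From the dimensions of kernels of powers, the number of Jordan blocks of size at least j is d_j − d_{j−1} where d_j = dim ker(N^j) (with d_0 = 0). Computing the differences gives [2, 1, 1].
The number of blocks of size exactly k is (#blocks of size ≥ k) − (#blocks of size ≥ k + 1), so the partition is: 1 block(s) of size 1, 1 block(s) of size 3.
In nonincreasing order the block sizes are [3, 1].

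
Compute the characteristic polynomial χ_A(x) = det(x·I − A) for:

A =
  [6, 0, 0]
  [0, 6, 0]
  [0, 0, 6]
x^3 - 18*x^2 + 108*x - 216

Expanding det(x·I − A) (e.g. by cofactor expansion or by noting that A is similar to its Jordan form J, which has the same characteristic polynomial as A) gives
  χ_A(x) = x^3 - 18*x^2 + 108*x - 216
which factors as (x - 6)^3. The eigenvalues (with algebraic multiplicities) are λ = 6 with multiplicity 3.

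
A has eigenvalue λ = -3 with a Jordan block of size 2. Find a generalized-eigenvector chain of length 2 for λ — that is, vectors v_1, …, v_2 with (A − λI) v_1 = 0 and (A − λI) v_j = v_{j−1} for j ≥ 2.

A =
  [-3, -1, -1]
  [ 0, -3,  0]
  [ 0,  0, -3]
A Jordan chain for λ = -3 of length 2:
v_1 = (-1, 0, 0)ᵀ
v_2 = (0, 1, 0)ᵀ

Let N = A − (-3)·I. We want v_2 with N^2 v_2 = 0 but N^1 v_2 ≠ 0; then v_{j-1} := N · v_j for j = 2, …, 2.

Pick v_2 = (0, 1, 0)ᵀ.
Then v_1 = N · v_2 = (-1, 0, 0)ᵀ.

Sanity check: (A − (-3)·I) v_1 = (0, 0, 0)ᵀ = 0. ✓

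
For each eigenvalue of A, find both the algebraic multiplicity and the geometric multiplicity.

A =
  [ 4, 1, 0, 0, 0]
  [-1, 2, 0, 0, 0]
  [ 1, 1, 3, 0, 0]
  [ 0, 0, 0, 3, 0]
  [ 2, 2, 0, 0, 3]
λ = 3: alg = 5, geom = 4

Step 1 — factor the characteristic polynomial to read off the algebraic multiplicities:
  χ_A(x) = (x - 3)^5

Step 2 — compute geometric multiplicities via the rank-nullity identity g(λ) = n − rank(A − λI):
  rank(A − (3)·I) = 1, so dim ker(A − (3)·I) = n − 1 = 4

Summary:
  λ = 3: algebraic multiplicity = 5, geometric multiplicity = 4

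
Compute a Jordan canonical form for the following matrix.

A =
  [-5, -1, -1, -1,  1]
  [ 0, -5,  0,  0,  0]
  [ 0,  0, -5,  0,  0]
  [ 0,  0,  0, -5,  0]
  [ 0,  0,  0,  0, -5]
J_2(-5) ⊕ J_1(-5) ⊕ J_1(-5) ⊕ J_1(-5)

The characteristic polynomial is
  det(x·I − A) = x^5 + 25*x^4 + 250*x^3 + 1250*x^2 + 3125*x + 3125 = (x + 5)^5

Eigenvalues and multiplicities (the geometric multiplicity of λ is n − rank(A − λI), which equals the number of Jordan blocks for λ):
  λ = -5: algebraic multiplicity = 5, geometric multiplicity = 4

Determining the block sizes for each eigenvalue:
  λ = -5: 4 blocks summing to 5 forces exactly one block of size 2 and the rest size 1 → block sizes [2, 1, 1, 1]

Assembling the blocks gives a Jordan form
J =
  [-5,  1,  0,  0,  0]
  [ 0, -5,  0,  0,  0]
  [ 0,  0, -5,  0,  0]
  [ 0,  0,  0, -5,  0]
  [ 0,  0,  0,  0, -5]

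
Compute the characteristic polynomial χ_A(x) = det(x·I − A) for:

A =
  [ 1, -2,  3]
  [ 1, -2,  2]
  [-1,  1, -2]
x^3 + 3*x^2 + 3*x + 1

Expanding det(x·I − A) (e.g. by cofactor expansion or by noting that A is similar to its Jordan form J, which has the same characteristic polynomial as A) gives
  χ_A(x) = x^3 + 3*x^2 + 3*x + 1
which factors as (x + 1)^3. The eigenvalues (with algebraic multiplicities) are λ = -1 with multiplicity 3.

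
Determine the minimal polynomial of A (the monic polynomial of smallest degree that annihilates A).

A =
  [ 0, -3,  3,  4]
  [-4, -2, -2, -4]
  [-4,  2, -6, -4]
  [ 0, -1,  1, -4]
x^3 + 8*x^2 + 16*x

The characteristic polynomial is χ_A(x) = x*(x + 4)^3, so the eigenvalues are known. The minimal polynomial is
  m_A(x) = Π_λ (x − λ)^{k_λ}
where k_λ is the size of the *largest* Jordan block for λ (equivalently, the smallest k with (A − λI)^k v = 0 for every generalised eigenvector v of λ).

  λ = -4: largest Jordan block has size 2, contributing (x + 4)^2
  λ = 0: largest Jordan block has size 1, contributing (x − 0)

So m_A(x) = x*(x + 4)^2 = x^3 + 8*x^2 + 16*x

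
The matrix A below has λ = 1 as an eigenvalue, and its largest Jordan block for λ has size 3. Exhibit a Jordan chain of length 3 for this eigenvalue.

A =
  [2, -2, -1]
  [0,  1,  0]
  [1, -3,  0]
A Jordan chain for λ = 1 of length 3:
v_1 = (1, 0, 1)ᵀ
v_2 = (-2, 0, -3)ᵀ
v_3 = (0, 1, 0)ᵀ

Let N = A − (1)·I. We want v_3 with N^3 v_3 = 0 but N^2 v_3 ≠ 0; then v_{j-1} := N · v_j for j = 3, …, 2.

Pick v_3 = (0, 1, 0)ᵀ.
Then v_2 = N · v_3 = (-2, 0, -3)ᵀ.
Then v_1 = N · v_2 = (1, 0, 1)ᵀ.

Sanity check: (A − (1)·I) v_1 = (0, 0, 0)ᵀ = 0. ✓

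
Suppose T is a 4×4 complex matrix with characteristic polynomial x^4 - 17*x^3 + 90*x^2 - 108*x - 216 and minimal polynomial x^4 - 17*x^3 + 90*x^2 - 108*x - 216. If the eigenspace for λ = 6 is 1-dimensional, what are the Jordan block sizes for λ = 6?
Block sizes for λ = 6: [3]

Step 1 — from the characteristic polynomial, algebraic multiplicity of λ = 6 is 3. From dim ker(T − (6)·I) = 1, there are exactly 1 Jordan blocks for λ = 6.
Step 2 — from the minimal polynomial, the factor (x − 6)^3 tells us the largest block for λ = 6 has size 3.
Step 3 — with total size 3, 1 blocks, and largest block 3, the block sizes (in nonincreasing order) are [3].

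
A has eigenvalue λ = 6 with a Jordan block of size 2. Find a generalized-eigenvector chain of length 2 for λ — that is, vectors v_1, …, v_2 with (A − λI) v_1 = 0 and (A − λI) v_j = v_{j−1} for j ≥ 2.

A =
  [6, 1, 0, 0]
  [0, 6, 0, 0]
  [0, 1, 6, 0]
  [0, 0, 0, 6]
A Jordan chain for λ = 6 of length 2:
v_1 = (1, 0, 1, 0)ᵀ
v_2 = (0, 1, 0, 0)ᵀ

Let N = A − (6)·I. We want v_2 with N^2 v_2 = 0 but N^1 v_2 ≠ 0; then v_{j-1} := N · v_j for j = 2, …, 2.

Pick v_2 = (0, 1, 0, 0)ᵀ.
Then v_1 = N · v_2 = (1, 0, 1, 0)ᵀ.

Sanity check: (A − (6)·I) v_1 = (0, 0, 0, 0)ᵀ = 0. ✓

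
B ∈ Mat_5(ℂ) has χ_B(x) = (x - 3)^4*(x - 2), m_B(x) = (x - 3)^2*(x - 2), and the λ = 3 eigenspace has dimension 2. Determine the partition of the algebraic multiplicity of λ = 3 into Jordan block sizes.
Block sizes for λ = 3: [2, 2]

Step 1 — from the characteristic polynomial, algebraic multiplicity of λ = 3 is 4. From dim ker(B − (3)·I) = 2, there are exactly 2 Jordan blocks for λ = 3.
Step 2 — from the minimal polynomial, the factor (x − 3)^2 tells us the largest block for λ = 3 has size 2.
Step 3 — with total size 4, 2 blocks, and largest block 2, the block sizes (in nonincreasing order) are [2, 2].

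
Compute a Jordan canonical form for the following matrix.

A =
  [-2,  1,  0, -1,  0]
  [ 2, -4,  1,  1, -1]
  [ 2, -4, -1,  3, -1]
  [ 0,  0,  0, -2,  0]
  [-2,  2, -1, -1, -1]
J_3(-2) ⊕ J_1(-2) ⊕ J_1(-2)

The characteristic polynomial is
  det(x·I − A) = x^5 + 10*x^4 + 40*x^3 + 80*x^2 + 80*x + 32 = (x + 2)^5

Eigenvalues and multiplicities (the geometric multiplicity of λ is n − rank(A − λI), which equals the number of Jordan blocks for λ):
  λ = -2: algebraic multiplicity = 5, geometric multiplicity = 3

Determining the block sizes for each eigenvalue:
  λ = -2: with am = 5 and gm = 3, the partition is not yet determined (e.g. several partitions of 5 into 3 parts exist). Let N = A − (-2)·I. Computing rank(N^1) = 2, rank(N^2) = 1, rank(N^3) = 0; the number of blocks of size ≥ j is rank(N^{j−1}) − rank(N^j), giving [3, 1, 1]. So we have 1 block(s) of size 3, 2 block(s) of size 1 → block sizes [3, 1, 1]

Assembling the blocks gives a Jordan form
J =
  [-2,  1,  0,  0,  0]
  [ 0, -2,  1,  0,  0]
  [ 0,  0, -2,  0,  0]
  [ 0,  0,  0, -2,  0]
  [ 0,  0,  0,  0, -2]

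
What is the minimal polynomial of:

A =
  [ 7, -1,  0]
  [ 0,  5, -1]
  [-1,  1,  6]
x^3 - 18*x^2 + 108*x - 216

The characteristic polynomial is χ_A(x) = (x - 6)^3, so the eigenvalues are known. The minimal polynomial is
  m_A(x) = Π_λ (x − λ)^{k_λ}
where k_λ is the size of the *largest* Jordan block for λ (equivalently, the smallest k with (A − λI)^k v = 0 for every generalised eigenvector v of λ).

  λ = 6: largest Jordan block has size 3, contributing (x − 6)^3

So m_A(x) = (x - 6)^3 = x^3 - 18*x^2 + 108*x - 216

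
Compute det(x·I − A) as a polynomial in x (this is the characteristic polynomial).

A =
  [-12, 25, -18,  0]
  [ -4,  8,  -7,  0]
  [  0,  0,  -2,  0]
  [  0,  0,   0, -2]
x^4 + 8*x^3 + 24*x^2 + 32*x + 16

Expanding det(x·I − A) (e.g. by cofactor expansion or by noting that A is similar to its Jordan form J, which has the same characteristic polynomial as A) gives
  χ_A(x) = x^4 + 8*x^3 + 24*x^2 + 32*x + 16
which factors as (x + 2)^4. The eigenvalues (with algebraic multiplicities) are λ = -2 with multiplicity 4.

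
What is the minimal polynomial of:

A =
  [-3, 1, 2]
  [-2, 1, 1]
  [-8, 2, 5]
x^3 - 3*x^2 + 3*x - 1

The characteristic polynomial is χ_A(x) = (x - 1)^3, so the eigenvalues are known. The minimal polynomial is
  m_A(x) = Π_λ (x − λ)^{k_λ}
where k_λ is the size of the *largest* Jordan block for λ (equivalently, the smallest k with (A − λI)^k v = 0 for every generalised eigenvector v of λ).

  λ = 1: largest Jordan block has size 3, contributing (x − 1)^3

So m_A(x) = (x - 1)^3 = x^3 - 3*x^2 + 3*x - 1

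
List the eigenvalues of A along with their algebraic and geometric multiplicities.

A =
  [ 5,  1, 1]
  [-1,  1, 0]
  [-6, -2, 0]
λ = 2: alg = 3, geom = 1

Step 1 — factor the characteristic polynomial to read off the algebraic multiplicities:
  χ_A(x) = (x - 2)^3

Step 2 — compute geometric multiplicities via the rank-nullity identity g(λ) = n − rank(A − λI):
  rank(A − (2)·I) = 2, so dim ker(A − (2)·I) = n − 2 = 1

Summary:
  λ = 2: algebraic multiplicity = 3, geometric multiplicity = 1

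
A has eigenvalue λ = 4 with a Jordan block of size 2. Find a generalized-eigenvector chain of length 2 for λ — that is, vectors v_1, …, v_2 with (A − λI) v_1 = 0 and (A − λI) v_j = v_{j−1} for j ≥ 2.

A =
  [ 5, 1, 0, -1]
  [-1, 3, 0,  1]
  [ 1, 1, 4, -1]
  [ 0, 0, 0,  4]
A Jordan chain for λ = 4 of length 2:
v_1 = (1, -1, 1, 0)ᵀ
v_2 = (1, 0, 0, 0)ᵀ

Let N = A − (4)·I. We want v_2 with N^2 v_2 = 0 but N^1 v_2 ≠ 0; then v_{j-1} := N · v_j for j = 2, …, 2.

Pick v_2 = (1, 0, 0, 0)ᵀ.
Then v_1 = N · v_2 = (1, -1, 1, 0)ᵀ.

Sanity check: (A − (4)·I) v_1 = (0, 0, 0, 0)ᵀ = 0. ✓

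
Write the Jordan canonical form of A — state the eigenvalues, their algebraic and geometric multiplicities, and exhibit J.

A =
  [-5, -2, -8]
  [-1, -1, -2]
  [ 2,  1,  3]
J_3(-1)

The characteristic polynomial is
  det(x·I − A) = x^3 + 3*x^2 + 3*x + 1 = (x + 1)^3

Eigenvalues and multiplicities (the geometric multiplicity of λ is n − rank(A − λI), which equals the number of Jordan blocks for λ):
  λ = -1: algebraic multiplicity = 3, geometric multiplicity = 1

Determining the block sizes for each eigenvalue:
  λ = -1: one block (gm = 1), so the single block has size am = 3 → block sizes [3]

Assembling the blocks gives a Jordan form
J =
  [-1,  1,  0]
  [ 0, -1,  1]
  [ 0,  0, -1]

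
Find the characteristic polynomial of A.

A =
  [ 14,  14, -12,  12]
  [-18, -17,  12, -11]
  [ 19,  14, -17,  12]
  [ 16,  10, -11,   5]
x^4 + 15*x^3 + 75*x^2 + 125*x

Expanding det(x·I − A) (e.g. by cofactor expansion or by noting that A is similar to its Jordan form J, which has the same characteristic polynomial as A) gives
  χ_A(x) = x^4 + 15*x^3 + 75*x^2 + 125*x
which factors as x*(x + 5)^3. The eigenvalues (with algebraic multiplicities) are λ = -5 with multiplicity 3, λ = 0 with multiplicity 1.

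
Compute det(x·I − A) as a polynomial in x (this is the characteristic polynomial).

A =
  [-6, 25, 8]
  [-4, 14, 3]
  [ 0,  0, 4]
x^3 - 12*x^2 + 48*x - 64

Expanding det(x·I − A) (e.g. by cofactor expansion or by noting that A is similar to its Jordan form J, which has the same characteristic polynomial as A) gives
  χ_A(x) = x^3 - 12*x^2 + 48*x - 64
which factors as (x - 4)^3. The eigenvalues (with algebraic multiplicities) are λ = 4 with multiplicity 3.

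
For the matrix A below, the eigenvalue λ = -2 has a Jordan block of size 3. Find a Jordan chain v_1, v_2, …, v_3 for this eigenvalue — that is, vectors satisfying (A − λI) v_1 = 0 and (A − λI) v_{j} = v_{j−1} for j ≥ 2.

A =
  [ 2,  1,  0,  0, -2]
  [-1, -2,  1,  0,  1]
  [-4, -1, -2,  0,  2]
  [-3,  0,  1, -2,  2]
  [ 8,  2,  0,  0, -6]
A Jordan chain for λ = -2 of length 3:
v_1 = (-1, 0, 1, 0, -2)ᵀ
v_2 = (4, -1, -4, -3, 8)ᵀ
v_3 = (1, 0, 0, 0, 0)ᵀ

Let N = A − (-2)·I. We want v_3 with N^3 v_3 = 0 but N^2 v_3 ≠ 0; then v_{j-1} := N · v_j for j = 3, …, 2.

Pick v_3 = (1, 0, 0, 0, 0)ᵀ.
Then v_2 = N · v_3 = (4, -1, -4, -3, 8)ᵀ.
Then v_1 = N · v_2 = (-1, 0, 1, 0, -2)ᵀ.

Sanity check: (A − (-2)·I) v_1 = (0, 0, 0, 0, 0)ᵀ = 0. ✓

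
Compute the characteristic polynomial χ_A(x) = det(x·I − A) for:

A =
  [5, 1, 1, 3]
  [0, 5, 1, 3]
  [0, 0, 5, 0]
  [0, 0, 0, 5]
x^4 - 20*x^3 + 150*x^2 - 500*x + 625

Expanding det(x·I − A) (e.g. by cofactor expansion or by noting that A is similar to its Jordan form J, which has the same characteristic polynomial as A) gives
  χ_A(x) = x^4 - 20*x^3 + 150*x^2 - 500*x + 625
which factors as (x - 5)^4. The eigenvalues (with algebraic multiplicities) are λ = 5 with multiplicity 4.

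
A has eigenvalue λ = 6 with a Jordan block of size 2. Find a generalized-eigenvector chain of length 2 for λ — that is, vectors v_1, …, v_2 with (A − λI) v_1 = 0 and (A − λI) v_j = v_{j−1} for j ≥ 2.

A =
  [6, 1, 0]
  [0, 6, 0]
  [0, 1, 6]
A Jordan chain for λ = 6 of length 2:
v_1 = (1, 0, 1)ᵀ
v_2 = (0, 1, 0)ᵀ

Let N = A − (6)·I. We want v_2 with N^2 v_2 = 0 but N^1 v_2 ≠ 0; then v_{j-1} := N · v_j for j = 2, …, 2.

Pick v_2 = (0, 1, 0)ᵀ.
Then v_1 = N · v_2 = (1, 0, 1)ᵀ.

Sanity check: (A − (6)·I) v_1 = (0, 0, 0)ᵀ = 0. ✓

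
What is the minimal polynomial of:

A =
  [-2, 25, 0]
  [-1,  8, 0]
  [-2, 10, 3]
x^2 - 6*x + 9

The characteristic polynomial is χ_A(x) = (x - 3)^3, so the eigenvalues are known. The minimal polynomial is
  m_A(x) = Π_λ (x − λ)^{k_λ}
where k_λ is the size of the *largest* Jordan block for λ (equivalently, the smallest k with (A − λI)^k v = 0 for every generalised eigenvector v of λ).

  λ = 3: largest Jordan block has size 2, contributing (x − 3)^2

So m_A(x) = (x - 3)^2 = x^2 - 6*x + 9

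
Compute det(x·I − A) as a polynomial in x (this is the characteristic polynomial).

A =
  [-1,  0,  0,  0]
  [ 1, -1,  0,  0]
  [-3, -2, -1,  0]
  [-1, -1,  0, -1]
x^4 + 4*x^3 + 6*x^2 + 4*x + 1

Expanding det(x·I − A) (e.g. by cofactor expansion or by noting that A is similar to its Jordan form J, which has the same characteristic polynomial as A) gives
  χ_A(x) = x^4 + 4*x^3 + 6*x^2 + 4*x + 1
which factors as (x + 1)^4. The eigenvalues (with algebraic multiplicities) are λ = -1 with multiplicity 4.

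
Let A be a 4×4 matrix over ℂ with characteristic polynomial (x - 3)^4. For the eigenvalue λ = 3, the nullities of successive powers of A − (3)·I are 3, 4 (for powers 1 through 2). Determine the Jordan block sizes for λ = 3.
Block sizes for λ = 3: [2, 1, 1]

From the dimensions of kernels of powers, the number of Jordan blocks of size at least j is d_j − d_{j−1} where d_j = dim ker(N^j) (with d_0 = 0). Computing the differences gives [3, 1].
The number of blocks of size exactly k is (#blocks of size ≥ k) − (#blocks of size ≥ k + 1), so the partition is: 2 block(s) of size 1, 1 block(s) of size 2.
In nonincreasing order the block sizes are [2, 1, 1].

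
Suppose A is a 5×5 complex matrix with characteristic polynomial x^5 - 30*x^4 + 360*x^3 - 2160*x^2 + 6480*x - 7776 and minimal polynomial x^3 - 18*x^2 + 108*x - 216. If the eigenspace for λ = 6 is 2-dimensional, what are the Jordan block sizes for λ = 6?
Block sizes for λ = 6: [3, 2]

Step 1 — from the characteristic polynomial, algebraic multiplicity of λ = 6 is 5. From dim ker(A − (6)·I) = 2, there are exactly 2 Jordan blocks for λ = 6.
Step 2 — from the minimal polynomial, the factor (x − 6)^3 tells us the largest block for λ = 6 has size 3.
Step 3 — with total size 5, 2 blocks, and largest block 3, the block sizes (in nonincreasing order) are [3, 2].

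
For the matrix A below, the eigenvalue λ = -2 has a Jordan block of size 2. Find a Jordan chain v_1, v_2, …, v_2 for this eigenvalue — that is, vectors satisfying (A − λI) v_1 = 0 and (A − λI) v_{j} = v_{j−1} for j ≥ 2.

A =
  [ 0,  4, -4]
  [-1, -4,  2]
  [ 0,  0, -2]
A Jordan chain for λ = -2 of length 2:
v_1 = (2, -1, 0)ᵀ
v_2 = (1, 0, 0)ᵀ

Let N = A − (-2)·I. We want v_2 with N^2 v_2 = 0 but N^1 v_2 ≠ 0; then v_{j-1} := N · v_j for j = 2, …, 2.

Pick v_2 = (1, 0, 0)ᵀ.
Then v_1 = N · v_2 = (2, -1, 0)ᵀ.

Sanity check: (A − (-2)·I) v_1 = (0, 0, 0)ᵀ = 0. ✓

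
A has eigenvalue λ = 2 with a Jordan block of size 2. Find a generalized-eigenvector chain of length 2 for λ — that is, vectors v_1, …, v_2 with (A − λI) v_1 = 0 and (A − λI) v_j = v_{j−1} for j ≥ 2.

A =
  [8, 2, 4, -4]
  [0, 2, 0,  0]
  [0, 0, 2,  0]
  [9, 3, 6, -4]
A Jordan chain for λ = 2 of length 2:
v_1 = (6, 0, 0, 9)ᵀ
v_2 = (1, 0, 0, 0)ᵀ

Let N = A − (2)·I. We want v_2 with N^2 v_2 = 0 but N^1 v_2 ≠ 0; then v_{j-1} := N · v_j for j = 2, …, 2.

Pick v_2 = (1, 0, 0, 0)ᵀ.
Then v_1 = N · v_2 = (6, 0, 0, 9)ᵀ.

Sanity check: (A − (2)·I) v_1 = (0, 0, 0, 0)ᵀ = 0. ✓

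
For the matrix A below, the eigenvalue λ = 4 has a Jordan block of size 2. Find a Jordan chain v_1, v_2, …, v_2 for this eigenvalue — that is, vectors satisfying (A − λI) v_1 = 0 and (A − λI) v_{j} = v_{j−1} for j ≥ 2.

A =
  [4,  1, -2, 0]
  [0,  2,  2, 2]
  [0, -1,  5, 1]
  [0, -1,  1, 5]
A Jordan chain for λ = 4 of length 2:
v_1 = (1, -2, -1, -1)ᵀ
v_2 = (0, 1, 0, 0)ᵀ

Let N = A − (4)·I. We want v_2 with N^2 v_2 = 0 but N^1 v_2 ≠ 0; then v_{j-1} := N · v_j for j = 2, …, 2.

Pick v_2 = (0, 1, 0, 0)ᵀ.
Then v_1 = N · v_2 = (1, -2, -1, -1)ᵀ.

Sanity check: (A − (4)·I) v_1 = (0, 0, 0, 0)ᵀ = 0. ✓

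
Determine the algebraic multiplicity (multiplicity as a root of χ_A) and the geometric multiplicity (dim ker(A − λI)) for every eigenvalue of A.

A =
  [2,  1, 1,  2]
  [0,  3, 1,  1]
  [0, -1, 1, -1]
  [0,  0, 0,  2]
λ = 2: alg = 4, geom = 2

Step 1 — factor the characteristic polynomial to read off the algebraic multiplicities:
  χ_A(x) = (x - 2)^4

Step 2 — compute geometric multiplicities via the rank-nullity identity g(λ) = n − rank(A − λI):
  rank(A − (2)·I) = 2, so dim ker(A − (2)·I) = n − 2 = 2

Summary:
  λ = 2: algebraic multiplicity = 4, geometric multiplicity = 2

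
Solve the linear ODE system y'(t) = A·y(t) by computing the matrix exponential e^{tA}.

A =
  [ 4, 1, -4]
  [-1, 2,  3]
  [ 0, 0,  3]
e^{tA} =
  [t*exp(3*t) + exp(3*t), t*exp(3*t), -t^2*exp(3*t)/2 - 4*t*exp(3*t)]
  [-t*exp(3*t), -t*exp(3*t) + exp(3*t), t^2*exp(3*t)/2 + 3*t*exp(3*t)]
  [0, 0, exp(3*t)]

Strategy: write A = P · J · P⁻¹ where J is a Jordan canonical form, so e^{tA} = P · e^{tJ} · P⁻¹, and e^{tJ} can be computed block-by-block.

A has Jordan form
J =
  [3, 1, 0]
  [0, 3, 1]
  [0, 0, 3]
(up to reordering of blocks).

Per-block formulas:
  For a 3×3 Jordan block J_3(3): exp(t · J_3(3)) = e^(3t)·(I + t·N + (t^2/2)·N^2), where N is the 3×3 nilpotent shift.

After assembling e^{tJ} and conjugating by P, we get:

e^{tA} =
  [t*exp(3*t) + exp(3*t), t*exp(3*t), -t^2*exp(3*t)/2 - 4*t*exp(3*t)]
  [-t*exp(3*t), -t*exp(3*t) + exp(3*t), t^2*exp(3*t)/2 + 3*t*exp(3*t)]
  [0, 0, exp(3*t)]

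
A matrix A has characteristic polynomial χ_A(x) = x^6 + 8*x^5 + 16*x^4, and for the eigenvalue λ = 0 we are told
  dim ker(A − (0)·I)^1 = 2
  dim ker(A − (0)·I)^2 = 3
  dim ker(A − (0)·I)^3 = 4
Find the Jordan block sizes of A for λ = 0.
Block sizes for λ = 0: [3, 1]

From the dimensions of kernels of powers, the number of Jordan blocks of size at least j is d_j − d_{j−1} where d_j = dim ker(N^j) (with d_0 = 0). Computing the differences gives [2, 1, 1].
The number of blocks of size exactly k is (#blocks of size ≥ k) − (#blocks of size ≥ k + 1), so the partition is: 1 block(s) of size 1, 1 block(s) of size 3.
In nonincreasing order the block sizes are [3, 1].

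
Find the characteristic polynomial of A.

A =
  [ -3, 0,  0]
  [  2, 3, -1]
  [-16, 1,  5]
x^3 - 5*x^2 - 8*x + 48

Expanding det(x·I − A) (e.g. by cofactor expansion or by noting that A is similar to its Jordan form J, which has the same characteristic polynomial as A) gives
  χ_A(x) = x^3 - 5*x^2 - 8*x + 48
which factors as (x - 4)^2*(x + 3). The eigenvalues (with algebraic multiplicities) are λ = -3 with multiplicity 1, λ = 4 with multiplicity 2.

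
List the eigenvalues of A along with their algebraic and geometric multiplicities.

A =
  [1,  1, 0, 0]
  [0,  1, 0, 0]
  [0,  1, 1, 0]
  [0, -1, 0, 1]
λ = 1: alg = 4, geom = 3

Step 1 — factor the characteristic polynomial to read off the algebraic multiplicities:
  χ_A(x) = (x - 1)^4

Step 2 — compute geometric multiplicities via the rank-nullity identity g(λ) = n − rank(A − λI):
  rank(A − (1)·I) = 1, so dim ker(A − (1)·I) = n − 1 = 3

Summary:
  λ = 1: algebraic multiplicity = 4, geometric multiplicity = 3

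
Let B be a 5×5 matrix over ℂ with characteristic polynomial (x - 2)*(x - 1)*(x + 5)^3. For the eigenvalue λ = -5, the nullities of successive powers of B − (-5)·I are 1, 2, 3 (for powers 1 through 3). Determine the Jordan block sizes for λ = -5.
Block sizes for λ = -5: [3]

From the dimensions of kernels of powers, the number of Jordan blocks of size at least j is d_j − d_{j−1} where d_j = dim ker(N^j) (with d_0 = 0). Computing the differences gives [1, 1, 1].
The number of blocks of size exactly k is (#blocks of size ≥ k) − (#blocks of size ≥ k + 1), so the partition is: 1 block(s) of size 3.
In nonincreasing order the block sizes are [3].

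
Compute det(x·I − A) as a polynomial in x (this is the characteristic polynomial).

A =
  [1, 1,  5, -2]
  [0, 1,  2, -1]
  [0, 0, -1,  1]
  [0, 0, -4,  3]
x^4 - 4*x^3 + 6*x^2 - 4*x + 1

Expanding det(x·I − A) (e.g. by cofactor expansion or by noting that A is similar to its Jordan form J, which has the same characteristic polynomial as A) gives
  χ_A(x) = x^4 - 4*x^3 + 6*x^2 - 4*x + 1
which factors as (x - 1)^4. The eigenvalues (with algebraic multiplicities) are λ = 1 with multiplicity 4.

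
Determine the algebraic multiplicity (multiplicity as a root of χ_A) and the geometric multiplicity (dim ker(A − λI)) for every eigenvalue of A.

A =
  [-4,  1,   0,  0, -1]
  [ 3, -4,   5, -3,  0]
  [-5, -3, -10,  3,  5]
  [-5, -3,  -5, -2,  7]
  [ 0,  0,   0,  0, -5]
λ = -5: alg = 5, geom = 2

Step 1 — factor the characteristic polynomial to read off the algebraic multiplicities:
  χ_A(x) = (x + 5)^5

Step 2 — compute geometric multiplicities via the rank-nullity identity g(λ) = n − rank(A − λI):
  rank(A − (-5)·I) = 3, so dim ker(A − (-5)·I) = n − 3 = 2

Summary:
  λ = -5: algebraic multiplicity = 5, geometric multiplicity = 2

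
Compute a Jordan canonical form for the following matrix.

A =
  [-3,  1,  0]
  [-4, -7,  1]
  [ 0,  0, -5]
J_3(-5)

The characteristic polynomial is
  det(x·I − A) = x^3 + 15*x^2 + 75*x + 125 = (x + 5)^3

Eigenvalues and multiplicities (the geometric multiplicity of λ is n − rank(A − λI), which equals the number of Jordan blocks for λ):
  λ = -5: algebraic multiplicity = 3, geometric multiplicity = 1

Determining the block sizes for each eigenvalue:
  λ = -5: one block (gm = 1), so the single block has size am = 3 → block sizes [3]

Assembling the blocks gives a Jordan form
J =
  [-5,  1,  0]
  [ 0, -5,  1]
  [ 0,  0, -5]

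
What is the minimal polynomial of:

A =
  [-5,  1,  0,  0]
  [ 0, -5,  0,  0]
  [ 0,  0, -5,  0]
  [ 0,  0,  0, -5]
x^2 + 10*x + 25

The characteristic polynomial is χ_A(x) = (x + 5)^4, so the eigenvalues are known. The minimal polynomial is
  m_A(x) = Π_λ (x − λ)^{k_λ}
where k_λ is the size of the *largest* Jordan block for λ (equivalently, the smallest k with (A − λI)^k v = 0 for every generalised eigenvector v of λ).

  λ = -5: largest Jordan block has size 2, contributing (x + 5)^2

So m_A(x) = (x + 5)^2 = x^2 + 10*x + 25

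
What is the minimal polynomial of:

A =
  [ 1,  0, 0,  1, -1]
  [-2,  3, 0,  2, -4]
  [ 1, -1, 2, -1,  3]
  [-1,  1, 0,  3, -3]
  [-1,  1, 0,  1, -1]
x^2 - 3*x + 2

The characteristic polynomial is χ_A(x) = (x - 2)^3*(x - 1)^2, so the eigenvalues are known. The minimal polynomial is
  m_A(x) = Π_λ (x − λ)^{k_λ}
where k_λ is the size of the *largest* Jordan block for λ (equivalently, the smallest k with (A − λI)^k v = 0 for every generalised eigenvector v of λ).

  λ = 1: largest Jordan block has size 1, contributing (x − 1)
  λ = 2: largest Jordan block has size 1, contributing (x − 2)

So m_A(x) = (x - 2)*(x - 1) = x^2 - 3*x + 2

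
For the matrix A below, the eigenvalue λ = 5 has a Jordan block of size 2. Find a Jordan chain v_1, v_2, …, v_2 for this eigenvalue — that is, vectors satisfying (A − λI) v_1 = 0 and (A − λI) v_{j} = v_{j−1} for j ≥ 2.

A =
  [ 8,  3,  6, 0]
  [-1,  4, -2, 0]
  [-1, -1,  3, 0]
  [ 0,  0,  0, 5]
A Jordan chain for λ = 5 of length 2:
v_1 = (3, -1, -1, 0)ᵀ
v_2 = (1, 0, 0, 0)ᵀ

Let N = A − (5)·I. We want v_2 with N^2 v_2 = 0 but N^1 v_2 ≠ 0; then v_{j-1} := N · v_j for j = 2, …, 2.

Pick v_2 = (1, 0, 0, 0)ᵀ.
Then v_1 = N · v_2 = (3, -1, -1, 0)ᵀ.

Sanity check: (A − (5)·I) v_1 = (0, 0, 0, 0)ᵀ = 0. ✓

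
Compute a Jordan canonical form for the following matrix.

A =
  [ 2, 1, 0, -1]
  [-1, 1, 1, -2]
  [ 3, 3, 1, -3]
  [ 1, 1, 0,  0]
J_3(1) ⊕ J_1(1)

The characteristic polynomial is
  det(x·I − A) = x^4 - 4*x^3 + 6*x^2 - 4*x + 1 = (x - 1)^4

Eigenvalues and multiplicities (the geometric multiplicity of λ is n − rank(A − λI), which equals the number of Jordan blocks for λ):
  λ = 1: algebraic multiplicity = 4, geometric multiplicity = 2

Determining the block sizes for each eigenvalue:
  λ = 1: with am = 4 and gm = 2, the partition is not yet determined (e.g. several partitions of 4 into 2 parts exist). Let N = A − (1)·I. Computing rank(N^1) = 2, rank(N^2) = 1, rank(N^3) = 0; the number of blocks of size ≥ j is rank(N^{j−1}) − rank(N^j), giving [2, 1, 1]. So we have 1 block(s) of size 3, 1 block(s) of size 1 → block sizes [3, 1]

Assembling the blocks gives a Jordan form
J =
  [1, 1, 0, 0]
  [0, 1, 1, 0]
  [0, 0, 1, 0]
  [0, 0, 0, 1]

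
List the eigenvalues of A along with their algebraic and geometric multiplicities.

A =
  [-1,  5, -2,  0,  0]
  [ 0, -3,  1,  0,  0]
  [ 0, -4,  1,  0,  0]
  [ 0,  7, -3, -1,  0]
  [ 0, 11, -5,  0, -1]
λ = -1: alg = 5, geom = 3

Step 1 — factor the characteristic polynomial to read off the algebraic multiplicities:
  χ_A(x) = (x + 1)^5

Step 2 — compute geometric multiplicities via the rank-nullity identity g(λ) = n − rank(A − λI):
  rank(A − (-1)·I) = 2, so dim ker(A − (-1)·I) = n − 2 = 3

Summary:
  λ = -1: algebraic multiplicity = 5, geometric multiplicity = 3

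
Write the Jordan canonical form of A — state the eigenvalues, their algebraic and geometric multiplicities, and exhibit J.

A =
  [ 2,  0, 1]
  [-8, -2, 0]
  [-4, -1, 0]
J_3(0)

The characteristic polynomial is
  det(x·I − A) = x^3

Eigenvalues and multiplicities (the geometric multiplicity of λ is n − rank(A − λI), which equals the number of Jordan blocks for λ):
  λ = 0: algebraic multiplicity = 3, geometric multiplicity = 1

Determining the block sizes for each eigenvalue:
  λ = 0: one block (gm = 1), so the single block has size am = 3 → block sizes [3]

Assembling the blocks gives a Jordan form
J =
  [0, 1, 0]
  [0, 0, 1]
  [0, 0, 0]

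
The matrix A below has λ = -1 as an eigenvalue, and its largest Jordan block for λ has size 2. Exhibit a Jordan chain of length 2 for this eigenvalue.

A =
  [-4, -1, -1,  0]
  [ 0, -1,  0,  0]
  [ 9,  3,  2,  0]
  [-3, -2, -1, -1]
A Jordan chain for λ = -1 of length 2:
v_1 = (-3, 0, 9, -3)ᵀ
v_2 = (1, 0, 0, 0)ᵀ

Let N = A − (-1)·I. We want v_2 with N^2 v_2 = 0 but N^1 v_2 ≠ 0; then v_{j-1} := N · v_j for j = 2, …, 2.

Pick v_2 = (1, 0, 0, 0)ᵀ.
Then v_1 = N · v_2 = (-3, 0, 9, -3)ᵀ.

Sanity check: (A − (-1)·I) v_1 = (0, 0, 0, 0)ᵀ = 0. ✓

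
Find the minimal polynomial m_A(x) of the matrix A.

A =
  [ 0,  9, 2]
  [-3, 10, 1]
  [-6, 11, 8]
x^3 - 18*x^2 + 108*x - 216

The characteristic polynomial is χ_A(x) = (x - 6)^3, so the eigenvalues are known. The minimal polynomial is
  m_A(x) = Π_λ (x − λ)^{k_λ}
where k_λ is the size of the *largest* Jordan block for λ (equivalently, the smallest k with (A − λI)^k v = 0 for every generalised eigenvector v of λ).

  λ = 6: largest Jordan block has size 3, contributing (x − 6)^3

So m_A(x) = (x - 6)^3 = x^3 - 18*x^2 + 108*x - 216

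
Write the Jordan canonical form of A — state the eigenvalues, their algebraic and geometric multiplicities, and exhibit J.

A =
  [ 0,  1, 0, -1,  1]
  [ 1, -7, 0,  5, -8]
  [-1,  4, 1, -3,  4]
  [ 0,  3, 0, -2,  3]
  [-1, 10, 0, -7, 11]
J_2(0) ⊕ J_2(1) ⊕ J_1(1)

The characteristic polynomial is
  det(x·I − A) = x^5 - 3*x^4 + 3*x^3 - x^2 = x^2*(x - 1)^3

Eigenvalues and multiplicities (the geometric multiplicity of λ is n − rank(A − λI), which equals the number of Jordan blocks for λ):
  λ = 0: algebraic multiplicity = 2, geometric multiplicity = 1
  λ = 1: algebraic multiplicity = 3, geometric multiplicity = 2

Determining the block sizes for each eigenvalue:
  λ = 0: one block (gm = 1), so the single block has size am = 2 → block sizes [2]
  λ = 1: 2 blocks summing to 3 forces exactly one block of size 2 and the rest size 1 → block sizes [2, 1]

Assembling the blocks gives a Jordan form
J =
  [0, 1, 0, 0, 0]
  [0, 0, 0, 0, 0]
  [0, 0, 1, 1, 0]
  [0, 0, 0, 1, 0]
  [0, 0, 0, 0, 1]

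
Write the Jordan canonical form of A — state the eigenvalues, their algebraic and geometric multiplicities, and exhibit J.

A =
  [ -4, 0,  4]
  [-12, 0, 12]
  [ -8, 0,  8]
J_1(0) ⊕ J_1(0) ⊕ J_1(4)

The characteristic polynomial is
  det(x·I − A) = x^3 - 4*x^2 = x^2*(x - 4)

Eigenvalues and multiplicities (the geometric multiplicity of λ is n − rank(A − λI), which equals the number of Jordan blocks for λ):
  λ = 0: algebraic multiplicity = 2, geometric multiplicity = 2
  λ = 4: algebraic multiplicity = 1, geometric multiplicity = 1

Determining the block sizes for each eigenvalue:
  λ = 0: gm = am = 2, so every block has size 1 → block sizes [1, 1]
  λ = 4: one block (gm = 1), so the single block has size am = 1 → block sizes [1]

Assembling the blocks gives a Jordan form
J =
  [0, 0, 0]
  [0, 0, 0]
  [0, 0, 4]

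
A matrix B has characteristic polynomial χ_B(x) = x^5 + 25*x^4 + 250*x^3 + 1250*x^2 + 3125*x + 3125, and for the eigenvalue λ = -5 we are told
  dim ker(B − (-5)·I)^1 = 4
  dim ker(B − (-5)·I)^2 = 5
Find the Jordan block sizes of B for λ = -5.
Block sizes for λ = -5: [2, 1, 1, 1]

From the dimensions of kernels of powers, the number of Jordan blocks of size at least j is d_j − d_{j−1} where d_j = dim ker(N^j) (with d_0 = 0). Computing the differences gives [4, 1].
The number of blocks of size exactly k is (#blocks of size ≥ k) − (#blocks of size ≥ k + 1), so the partition is: 3 block(s) of size 1, 1 block(s) of size 2.
In nonincreasing order the block sizes are [2, 1, 1, 1].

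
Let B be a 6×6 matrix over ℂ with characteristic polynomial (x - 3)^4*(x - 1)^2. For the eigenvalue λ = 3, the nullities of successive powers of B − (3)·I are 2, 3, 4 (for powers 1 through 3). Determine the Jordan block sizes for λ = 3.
Block sizes for λ = 3: [3, 1]

From the dimensions of kernels of powers, the number of Jordan blocks of size at least j is d_j − d_{j−1} where d_j = dim ker(N^j) (with d_0 = 0). Computing the differences gives [2, 1, 1].
The number of blocks of size exactly k is (#blocks of size ≥ k) − (#blocks of size ≥ k + 1), so the partition is: 1 block(s) of size 1, 1 block(s) of size 3.
In nonincreasing order the block sizes are [3, 1].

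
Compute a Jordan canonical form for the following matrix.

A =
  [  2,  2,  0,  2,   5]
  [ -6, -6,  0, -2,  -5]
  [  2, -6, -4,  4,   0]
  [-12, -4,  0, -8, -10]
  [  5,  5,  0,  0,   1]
J_2(-4) ⊕ J_1(-4) ⊕ J_1(-4) ⊕ J_1(1)

The characteristic polynomial is
  det(x·I − A) = x^5 + 15*x^4 + 80*x^3 + 160*x^2 - 256 = (x - 1)*(x + 4)^4

Eigenvalues and multiplicities (the geometric multiplicity of λ is n − rank(A − λI), which equals the number of Jordan blocks for λ):
  λ = -4: algebraic multiplicity = 4, geometric multiplicity = 3
  λ = 1: algebraic multiplicity = 1, geometric multiplicity = 1

Determining the block sizes for each eigenvalue:
  λ = -4: 3 blocks summing to 4 forces exactly one block of size 2 and the rest size 1 → block sizes [2, 1, 1]
  λ = 1: one block (gm = 1), so the single block has size am = 1 → block sizes [1]

Assembling the blocks gives a Jordan form
J =
  [-4,  1,  0,  0, 0]
  [ 0, -4,  0,  0, 0]
  [ 0,  0, -4,  0, 0]
  [ 0,  0,  0, -4, 0]
  [ 0,  0,  0,  0, 1]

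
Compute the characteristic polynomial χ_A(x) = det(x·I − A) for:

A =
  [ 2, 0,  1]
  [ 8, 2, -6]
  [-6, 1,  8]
x^3 - 12*x^2 + 48*x - 64

Expanding det(x·I − A) (e.g. by cofactor expansion or by noting that A is similar to its Jordan form J, which has the same characteristic polynomial as A) gives
  χ_A(x) = x^3 - 12*x^2 + 48*x - 64
which factors as (x - 4)^3. The eigenvalues (with algebraic multiplicities) are λ = 4 with multiplicity 3.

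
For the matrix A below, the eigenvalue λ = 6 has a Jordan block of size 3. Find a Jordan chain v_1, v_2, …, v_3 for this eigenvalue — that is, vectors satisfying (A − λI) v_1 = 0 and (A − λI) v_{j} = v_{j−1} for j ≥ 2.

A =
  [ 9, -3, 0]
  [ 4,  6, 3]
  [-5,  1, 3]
A Jordan chain for λ = 6 of length 3:
v_1 = (-3, -3, 4)ᵀ
v_2 = (3, 4, -5)ᵀ
v_3 = (1, 0, 0)ᵀ

Let N = A − (6)·I. We want v_3 with N^3 v_3 = 0 but N^2 v_3 ≠ 0; then v_{j-1} := N · v_j for j = 3, …, 2.

Pick v_3 = (1, 0, 0)ᵀ.
Then v_2 = N · v_3 = (3, 4, -5)ᵀ.
Then v_1 = N · v_2 = (-3, -3, 4)ᵀ.

Sanity check: (A − (6)·I) v_1 = (0, 0, 0)ᵀ = 0. ✓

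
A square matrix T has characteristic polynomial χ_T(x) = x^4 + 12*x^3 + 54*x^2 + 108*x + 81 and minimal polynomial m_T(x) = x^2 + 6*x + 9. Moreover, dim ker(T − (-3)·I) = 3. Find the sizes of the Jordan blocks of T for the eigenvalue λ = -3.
Block sizes for λ = -3: [2, 1, 1]

Step 1 — from the characteristic polynomial, algebraic multiplicity of λ = -3 is 4. From dim ker(T − (-3)·I) = 3, there are exactly 3 Jordan blocks for λ = -3.
Step 2 — from the minimal polynomial, the factor (x + 3)^2 tells us the largest block for λ = -3 has size 2.
Step 3 — with total size 4, 3 blocks, and largest block 2, the block sizes (in nonincreasing order) are [2, 1, 1].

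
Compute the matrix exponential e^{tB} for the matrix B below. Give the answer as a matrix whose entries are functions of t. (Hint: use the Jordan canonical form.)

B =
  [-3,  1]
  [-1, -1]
e^{tB} =
  [-t*exp(-2*t) + exp(-2*t), t*exp(-2*t)]
  [-t*exp(-2*t), t*exp(-2*t) + exp(-2*t)]

Strategy: write B = P · J · P⁻¹ where J is a Jordan canonical form, so e^{tB} = P · e^{tJ} · P⁻¹, and e^{tJ} can be computed block-by-block.

B has Jordan form
J =
  [-2,  1]
  [ 0, -2]
(up to reordering of blocks).

Per-block formulas:
  For a 2×2 Jordan block J_2(-2): exp(t · J_2(-2)) = e^(-2t)·(I + t·N), where N is the 2×2 nilpotent shift.

After assembling e^{tJ} and conjugating by P, we get:

e^{tB} =
  [-t*exp(-2*t) + exp(-2*t), t*exp(-2*t)]
  [-t*exp(-2*t), t*exp(-2*t) + exp(-2*t)]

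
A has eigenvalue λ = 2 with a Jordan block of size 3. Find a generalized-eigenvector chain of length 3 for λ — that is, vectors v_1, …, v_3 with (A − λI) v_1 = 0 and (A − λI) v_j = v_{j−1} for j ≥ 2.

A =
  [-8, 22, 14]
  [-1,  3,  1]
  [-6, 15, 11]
A Jordan chain for λ = 2 of length 3:
v_1 = (-6, 3, -9)ᵀ
v_2 = (-10, -1, -6)ᵀ
v_3 = (1, 0, 0)ᵀ

Let N = A − (2)·I. We want v_3 with N^3 v_3 = 0 but N^2 v_3 ≠ 0; then v_{j-1} := N · v_j for j = 3, …, 2.

Pick v_3 = (1, 0, 0)ᵀ.
Then v_2 = N · v_3 = (-10, -1, -6)ᵀ.
Then v_1 = N · v_2 = (-6, 3, -9)ᵀ.

Sanity check: (A − (2)·I) v_1 = (0, 0, 0)ᵀ = 0. ✓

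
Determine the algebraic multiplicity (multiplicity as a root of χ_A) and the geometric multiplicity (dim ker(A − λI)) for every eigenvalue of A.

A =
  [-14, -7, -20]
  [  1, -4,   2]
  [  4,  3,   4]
λ = -5: alg = 2, geom = 1; λ = -4: alg = 1, geom = 1

Step 1 — factor the characteristic polynomial to read off the algebraic multiplicities:
  χ_A(x) = (x + 4)*(x + 5)^2

Step 2 — compute geometric multiplicities via the rank-nullity identity g(λ) = n − rank(A − λI):
  rank(A − (-5)·I) = 2, so dim ker(A − (-5)·I) = n − 2 = 1
  rank(A − (-4)·I) = 2, so dim ker(A − (-4)·I) = n − 2 = 1

Summary:
  λ = -5: algebraic multiplicity = 2, geometric multiplicity = 1
  λ = -4: algebraic multiplicity = 1, geometric multiplicity = 1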